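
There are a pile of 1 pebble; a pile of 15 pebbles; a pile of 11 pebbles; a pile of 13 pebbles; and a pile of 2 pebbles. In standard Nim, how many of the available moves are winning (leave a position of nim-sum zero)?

3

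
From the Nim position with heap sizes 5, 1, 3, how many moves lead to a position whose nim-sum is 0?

1

Nim-sum: 5 ^ 1 ^ 3 = 7.
The overall nim-sum is X = 7. A heap of size p has a winning move iff p XOR X < p (reduce it to p XOR X).
  5: 5 XOR 7 = 2 < 5 — winning move (to 2).
  1: 1 XOR 7 = 6 ≥ 1 — no move.
  3: 3 XOR 7 = 4 ≥ 3 — no move.
That gives 1 winning move.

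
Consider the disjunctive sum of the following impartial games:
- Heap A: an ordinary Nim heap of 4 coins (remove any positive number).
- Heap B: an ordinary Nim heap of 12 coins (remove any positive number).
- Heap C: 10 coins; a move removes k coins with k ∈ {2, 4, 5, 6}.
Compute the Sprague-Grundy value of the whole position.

9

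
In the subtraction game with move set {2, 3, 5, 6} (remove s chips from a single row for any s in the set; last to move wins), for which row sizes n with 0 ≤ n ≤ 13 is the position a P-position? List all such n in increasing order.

Grundy values for subtraction set {2, 3, 5, 6}:
k:     0  1  2  3  4  5  6  7  8  9 10 11 12 13
g(k):  0  0  1  1  2  2  3  3  0  0  1  1  2  2
The P-positions (g = 0) in 0..13 are 0, 1, 8, 9.

0, 1, 8, 9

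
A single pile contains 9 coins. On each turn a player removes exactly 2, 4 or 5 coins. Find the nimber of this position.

Build the Grundy sequence with g(k) = mex{g(k−s) : s ∈ {2, 4, 5}, s ≤ k}:
g(0) = mex{} = 0
g(1) = mex{} = 0
g(2) = mex{0} = 1
g(3) = mex{0} = 1
g(4) = mex{0,1} = 2
g(5) = mex{0,1} = 2
g(6) = mex{0,1,2} = 3
g(7) = mex{1,2} = 0
g(8) = mex{1,2,3} = 0
g(9) = mex{0,2} = 1
So g(9) = 1.

1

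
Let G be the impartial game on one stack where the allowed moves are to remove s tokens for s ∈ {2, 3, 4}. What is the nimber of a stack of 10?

Grundy values for subtraction set {2, 3, 4}:
g(0) = mex{} = 0
g(1) = mex{} = 0
g(2) = mex{0} = 1
g(3) = mex{0} = 1
g(4) = mex{0,1} = 2
g(5) = mex{0,1} = 2
g(6) = mex{1,2} = 0
g(7) = mex{1,2} = 0
g(8) = mex{0,2} = 1
g(9) = mex{0,2} = 1
g(10) = mex{0,1} = 2
So g(10) = 2.

2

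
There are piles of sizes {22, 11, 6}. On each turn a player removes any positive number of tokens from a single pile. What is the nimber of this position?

Compute the nim-sum pairwise:
22 ^ 11 = 29
29 ^ 6 = 27

27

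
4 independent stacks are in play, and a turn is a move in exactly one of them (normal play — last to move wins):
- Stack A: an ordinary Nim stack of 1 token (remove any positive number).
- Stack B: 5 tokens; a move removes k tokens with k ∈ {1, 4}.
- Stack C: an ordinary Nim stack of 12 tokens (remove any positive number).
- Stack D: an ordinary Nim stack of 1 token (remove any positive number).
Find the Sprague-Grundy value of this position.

Stack A is a plain Nim stack of size 1, so its Grundy value is 1.
Build the Grundy sequence for stack B with g(k) = mex{g(k−s) : s ∈ {1, 4}, s ≤ k}:
k:     0  1  2  3  4  5
g(k):  0  1  0  1  2  0
So g(5) = 0.
Stack C is a plain Nim stack of size 12, so its Grundy value is 12.
Stack D is a plain Nim stack of size 1, so its Grundy value is 1.
By the Sprague-Grundy theorem, the Grundy value of a sum of independent games is the XOR of the component values.
Combined value = 1 ⊕ 0 ⊕ 12 ⊕ 1 = 12.

12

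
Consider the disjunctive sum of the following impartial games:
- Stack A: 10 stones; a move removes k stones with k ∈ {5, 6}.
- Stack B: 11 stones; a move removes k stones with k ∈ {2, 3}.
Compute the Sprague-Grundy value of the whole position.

2

For stack A, compute g(0), g(1), … with moves {5, 6}:
g(0) = mex{} = 0
g(1) = mex{} = 0
g(2) = mex{} = 0
g(3) = mex{} = 0
g(4) = mex{} = 0
g(5) = mex{0} = 1
g(6) = mex{0} = 1
g(7) = mex{0} = 1
g(8) = mex{0} = 1
g(9) = mex{0} = 1
g(10) = mex{0,1} = 2
So g(10) = 2.
For stack B, compute g(0), g(1), … with moves {2, 3}:
g(0) = mex{} = 0
g(1) = mex{} = 0
g(2) = mex{0} = 1
g(3) = mex{0} = 1
g(4) = mex{0,1} = 2
g(5) = mex{1} = 0
g(6) = mex{1,2} = 0
g(7) = mex{0,2} = 1
g(8) = mex{0} = 1
g(9) = mex{0,1} = 2
g(10) = mex{1} = 0
g(11) = mex{1,2} = 0
So g(11) = 0.
The value of a disjunctive sum is the nim-sum of the parts.
Combined value = 2 ⊕ 0 = 2.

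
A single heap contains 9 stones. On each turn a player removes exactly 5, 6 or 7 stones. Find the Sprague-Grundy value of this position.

Grundy values for subtraction set {5, 6, 7}:
g(0) = mex{} = 0
g(1) = mex{} = 0
g(2) = mex{} = 0
g(3) = mex{} = 0
g(4) = mex{} = 0
g(5) = mex{0} = 1
g(6) = mex{0} = 1
g(7) = mex{0} = 1
g(8) = mex{0} = 1
g(9) = mex{0} = 1
So g(9) = 1.

1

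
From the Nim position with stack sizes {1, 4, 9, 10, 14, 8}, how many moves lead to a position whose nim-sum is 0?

Write each in binary and XOR column by column:
  0001  (1)
  0100  (4)
  1001  (9)
  1010  (10)
  1110  (14)
  1000  (8)
  ----
  0000  (0)
The nim-sum is already 0, so every move leaves a nonzero nim-sum — there are no winning moves.

0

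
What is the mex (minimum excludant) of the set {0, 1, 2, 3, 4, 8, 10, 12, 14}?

5

The values 0, 1, 2, 3, 4 are all present; 5 is the first non-negative integer missing from the set.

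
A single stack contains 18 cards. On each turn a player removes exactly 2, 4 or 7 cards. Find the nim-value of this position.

Build the Grundy sequence with g(k) = mex{g(k−s) : s ∈ {2, 4, 7}, s ≤ k}:
k:     0  1  2  3  4  5  6  7  8  9 10 11 12 13 14 15 16 17 18
g(k):  0  0  1  1  2  2  0  3  1  0  2  1  0  2  1  0  2  1  0
So g(18) = 0.

0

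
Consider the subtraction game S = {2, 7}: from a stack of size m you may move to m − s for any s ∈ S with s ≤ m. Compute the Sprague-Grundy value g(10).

Compute g(0), g(1), … for moves {2, 7}:
g(0) = mex{} = 0
g(1) = mex{} = 0
g(2) = mex{0} = 1
g(3) = mex{0} = 1
g(4) = mex{1} = 0
g(5) = mex{1} = 0
g(6) = mex{0} = 1
g(7) = mex{0} = 1
g(8) = mex{0,1} = 2
g(9) = mex{1} = 0
g(10) = mex{1,2} = 0
So g(10) = 0.

0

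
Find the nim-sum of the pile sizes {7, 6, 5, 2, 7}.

1

Compute the nim-sum pairwise:
7 XOR 6 = 1
1 XOR 5 = 4
4 XOR 2 = 6
6 XOR 7 = 1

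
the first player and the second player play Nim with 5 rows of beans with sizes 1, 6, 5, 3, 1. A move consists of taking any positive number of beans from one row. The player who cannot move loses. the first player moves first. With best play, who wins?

the second player wins

Bitwise XOR of the heap sizes:
  001  (1)
  110  (6)
  101  (5)
  011  (3)
  001  (1)
  ---
  000  (0)
The nim-sum is 0, so this is a P-position: the player to move is in a losing position under optimal play; the first player is about to move from it and so loses — the second player wins.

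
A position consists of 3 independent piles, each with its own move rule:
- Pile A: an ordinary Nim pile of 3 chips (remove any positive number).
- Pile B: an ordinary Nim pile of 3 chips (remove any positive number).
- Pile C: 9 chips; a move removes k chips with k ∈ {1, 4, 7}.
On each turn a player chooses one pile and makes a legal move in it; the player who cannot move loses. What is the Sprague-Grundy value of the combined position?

1

Pile A is a plain Nim pile of size 3, so its Grundy value is 3.
Pile B is a plain Nim pile of size 3, so its Grundy value is 3.
Build the Grundy sequence for pile C with g(k) = mex{g(k−s) : s ∈ {1, 4, 7}, s ≤ k}:
k:     0  1  2  3  4  5  6  7  8  9
g(k):  0  1  0  1  2  0  1  2  0  1
So g(9) = 1.
The value of a disjunctive sum is the nim-sum of the parts.
Combined value = 3 XOR 3 XOR 1 = 1.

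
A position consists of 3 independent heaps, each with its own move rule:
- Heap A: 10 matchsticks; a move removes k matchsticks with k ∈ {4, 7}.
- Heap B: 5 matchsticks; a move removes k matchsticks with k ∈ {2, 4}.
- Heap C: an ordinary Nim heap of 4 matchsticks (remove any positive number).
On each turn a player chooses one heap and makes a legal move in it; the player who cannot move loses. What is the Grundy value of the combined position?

4

Build the Grundy sequence for heap A with g(k) = mex{g(k−s) : s ∈ {4, 7}, s ≤ k}:
k:     0  1  2  3  4  5  6  7  8  9 10
g(k):  0  0  0  0  1  1  1  1  2  2  2
So g(10) = 2.
For heap B, compute g(0), g(1), … with moves {2, 4}:
g(0) = mex{} = 0
g(1) = mex{} = 0
g(2) = mex{0} = 1
g(3) = mex{0} = 1
g(4) = mex{0,1} = 2
g(5) = mex{0,1} = 2
So g(5) = 2.
Heap C is a plain Nim heap of size 4, so its Grundy value is 4.
By the Sprague-Grundy theorem, the Grundy value of a sum of independent games is the XOR of the component values.
Combined value = 2 ⊕ 2 ⊕ 4 = 4.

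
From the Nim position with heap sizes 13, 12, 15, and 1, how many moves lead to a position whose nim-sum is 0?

Write each in binary and XOR column by column:
  1101  (13)
  1100  (12)
  1111  (15)
  0001  (1)
  ----
  1111  (15)
The overall nim-sum is X = 15. A heap of size p has a winning move iff p XOR X < p (reduce it to p XOR X).
  13: 13 XOR 15 = 2 < 13 — winning move (to 2).
  12: 12 XOR 15 = 3 < 12 — winning move (to 3).
  15: 15 XOR 15 = 0 < 15 — winning move (to 0).
  1: 1 XOR 15 = 14 ≥ 1 — no move.
That gives 3 winning moves.

3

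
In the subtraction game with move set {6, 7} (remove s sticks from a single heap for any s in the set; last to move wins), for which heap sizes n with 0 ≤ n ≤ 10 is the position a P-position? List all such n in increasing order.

0, 1, 2, 3, 4, 5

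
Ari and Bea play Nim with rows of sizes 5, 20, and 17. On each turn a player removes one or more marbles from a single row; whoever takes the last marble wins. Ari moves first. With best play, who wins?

Bea wins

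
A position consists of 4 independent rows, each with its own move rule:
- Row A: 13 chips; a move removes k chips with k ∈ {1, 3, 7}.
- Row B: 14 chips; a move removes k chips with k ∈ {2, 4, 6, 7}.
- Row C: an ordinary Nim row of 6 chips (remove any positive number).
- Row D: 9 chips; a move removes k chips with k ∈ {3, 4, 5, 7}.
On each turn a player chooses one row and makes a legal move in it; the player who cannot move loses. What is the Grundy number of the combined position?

6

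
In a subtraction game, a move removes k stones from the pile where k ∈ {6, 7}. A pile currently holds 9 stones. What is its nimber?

1

Grundy values for subtraction set {6, 7}:
g(0) = mex{} = 0
g(1) = mex{} = 0
g(2) = mex{} = 0
g(3) = mex{} = 0
g(4) = mex{} = 0
g(5) = mex{} = 0
g(6) = mex{0} = 1
g(7) = mex{0} = 1
g(8) = mex{0} = 1
g(9) = mex{0} = 1
So g(9) = 1.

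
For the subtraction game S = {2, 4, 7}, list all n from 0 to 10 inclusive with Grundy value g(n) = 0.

0, 1, 6, 9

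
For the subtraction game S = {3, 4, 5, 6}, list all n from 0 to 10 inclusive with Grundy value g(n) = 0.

0, 1, 2, 9, 10

Build the Grundy sequence with g(k) = mex{g(k−s) : s ∈ {3, 4, 5, 6}, s ≤ k}:
k:     0  1  2  3  4  5  6  7  8  9 10
g(k):  0  0  0  1  1  1  2  2  2  0  0
The P-positions (g = 0) in 0..10 are 0, 1, 2, 9, 10.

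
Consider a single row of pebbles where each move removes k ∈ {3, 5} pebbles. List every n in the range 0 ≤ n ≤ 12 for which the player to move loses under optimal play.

0, 1, 2, 8, 9, 10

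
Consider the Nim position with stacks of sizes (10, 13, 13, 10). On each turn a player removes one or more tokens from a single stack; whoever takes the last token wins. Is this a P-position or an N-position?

Bitwise XOR of the heap sizes:
  1010  (10)
  1101  (13)
  1101  (13)
  1010  (10)
  ----
  0000  (0)
The nim-sum is 0, so this is a P-position: the player to move is in a losing position under optimal play.

P-position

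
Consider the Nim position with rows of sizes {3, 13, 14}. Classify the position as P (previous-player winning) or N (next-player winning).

Bitwise XOR of the heap sizes:
  0011  (3)
  1101  (13)
  1110  (14)
  ----
  0000  (0)
The nim-sum is 0, so this is a P-position: the player to move is in a losing position under optimal play.

P-position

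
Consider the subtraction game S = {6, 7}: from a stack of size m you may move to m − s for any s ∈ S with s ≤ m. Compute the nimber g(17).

0

Compute g(0), g(1), … for moves {6, 7}:
k:     0  1  2  3  4  5  6  7  8  9 10 11 12 13 14 15 16 17
g(k):  0  0  0  0  0  0  1  1  1  1  1  1  2  0  0  0  0  0
So g(17) = 0.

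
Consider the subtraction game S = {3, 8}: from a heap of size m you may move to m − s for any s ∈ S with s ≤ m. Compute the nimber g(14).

1

Grundy values for subtraction set {3, 8}:
k:     0  1  2  3  4  5  6  7  8  9 10 11 12 13 14
g(k):  0  0  0  1  1  1  0  0  2  1  1  0  0  0  1
So g(14) = 1.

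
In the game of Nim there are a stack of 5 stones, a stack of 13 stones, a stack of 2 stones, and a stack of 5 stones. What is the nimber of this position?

15

Compute the nim-sum pairwise:
5 XOR 13 = 8
8 XOR 2 = 10
10 XOR 5 = 15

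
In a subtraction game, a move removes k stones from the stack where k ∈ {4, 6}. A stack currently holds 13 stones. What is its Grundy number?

0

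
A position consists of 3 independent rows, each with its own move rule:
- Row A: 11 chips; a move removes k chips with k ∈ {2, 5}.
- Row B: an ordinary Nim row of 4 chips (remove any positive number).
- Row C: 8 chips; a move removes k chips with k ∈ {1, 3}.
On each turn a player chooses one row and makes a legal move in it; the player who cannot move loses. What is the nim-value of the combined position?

4

Build the Grundy sequence for row A with g(k) = mex{g(k−s) : s ∈ {2, 5}, s ≤ k}:
g(0) = mex{} = 0
g(1) = mex{} = 0
g(2) = mex{0} = 1
g(3) = mex{0} = 1
g(4) = mex{1} = 0
g(5) = mex{0,1} = 2
g(6) = mex{0} = 1
g(7) = mex{1,2} = 0
g(8) = mex{1} = 0
g(9) = mex{0} = 1
g(10) = mex{0,2} = 1
g(11) = mex{1} = 0
So g(11) = 0.
Row B is a plain Nim row of size 4, so its Grundy value is 4.
For row C, compute g(0), g(1), … with moves {1, 3}:
k:     0  1  2  3  4  5  6  7  8
g(k):  0  1  0  1  0  1  0  1  0
So g(8) = 0.
By the Sprague-Grundy theorem, the Grundy value of a sum of independent games is the XOR of the component values.
Combined value = 0 ⊕ 4 ⊕ 0 = 4.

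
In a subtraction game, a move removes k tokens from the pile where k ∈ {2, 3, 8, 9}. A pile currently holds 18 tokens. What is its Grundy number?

1

Build the Grundy sequence with g(k) = mex{g(k−s) : s ∈ {2, 3, 8, 9}, s ≤ k}:
k:     0  1  2  3  4  5  6  7  8  9 10 11 12 13 14 15 16 17 18
g(k):  0  0  1  1  2  0  0  1  1  2  2  0  0  1  1  2  0  0  1
So g(18) = 1.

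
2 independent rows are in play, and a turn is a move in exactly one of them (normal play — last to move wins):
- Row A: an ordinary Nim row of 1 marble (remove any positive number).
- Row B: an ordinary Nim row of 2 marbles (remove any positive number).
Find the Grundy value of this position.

Row A is a plain Nim row of size 1, so its Grundy value is 1.
Row B is a plain Nim row of size 2, so its Grundy value is 2.
The value of a disjunctive sum is the nim-sum of the parts.
Combined value = 1 ⊕ 2 = 3.

3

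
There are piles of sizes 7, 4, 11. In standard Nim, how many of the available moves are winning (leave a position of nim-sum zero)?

1

Nim-sum: 7 ⊕ 4 ⊕ 11 = 8.
The overall nim-sum is X = 8. A pile of size p has a winning move iff p XOR X < p (reduce it to p XOR X).
  7: 7 XOR 8 = 15 ≥ 7 — no move.
  4: 4 XOR 8 = 12 ≥ 4 — no move.
  11: 11 XOR 8 = 3 < 11 — winning move (to 3).
That gives 1 winning move.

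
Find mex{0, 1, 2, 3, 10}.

4

The values 0, 1, 2, 3 are all present; 4 is the first non-negative integer missing from the set.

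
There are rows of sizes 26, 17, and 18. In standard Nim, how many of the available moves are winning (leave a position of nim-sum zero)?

3

Nim-sum: 26 XOR 17 XOR 18 = 25.
The overall nim-sum is X = 25. A row of size p has a winning move iff p XOR X < p (reduce it to p XOR X).
  26: 26 XOR 25 = 3 < 26 — winning move (to 3).
  17: 17 XOR 25 = 8 < 17 — winning move (to 8).
  18: 18 XOR 25 = 11 < 18 — winning move (to 11).
That gives 3 winning moves.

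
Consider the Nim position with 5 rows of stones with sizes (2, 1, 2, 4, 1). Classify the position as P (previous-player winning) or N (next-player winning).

Nim-sum: 2 ^ 1 ^ 2 ^ 4 ^ 1 = 4.
The nim-sum is 4 ≠ 0, so this is an N-position: the player to move can win.

N-position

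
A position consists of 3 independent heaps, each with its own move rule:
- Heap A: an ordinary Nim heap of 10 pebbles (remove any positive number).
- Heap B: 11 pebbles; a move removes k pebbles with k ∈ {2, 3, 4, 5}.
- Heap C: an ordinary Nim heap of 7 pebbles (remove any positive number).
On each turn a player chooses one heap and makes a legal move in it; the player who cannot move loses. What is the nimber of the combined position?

Heap A is a plain Nim heap of size 10, so its Grundy value is 10.
Grundy values for heap B (subtraction set {2, 3, 4, 5}):
k:     0  1  2  3  4  5  6  7  8  9 10 11
g(k):  0  0  1  1  2  2  3  0  0  1  1  2
So g(11) = 2.
Heap C is a plain Nim heap of size 7, so its Grundy value is 7.
The value of a disjunctive sum is the nim-sum of the parts.
Combined value = 10 XOR 2 XOR 7 = 15.

15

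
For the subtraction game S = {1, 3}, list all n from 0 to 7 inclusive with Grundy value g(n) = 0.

0, 2, 4, 6

Build the Grundy sequence with g(k) = mex{g(k−s) : s ∈ {1, 3}, s ≤ k}:
k:     0  1  2  3  4  5  6  7
g(k):  0  1  0  1  0  1  0  1
The P-positions (g = 0) in 0..7 are 0, 2, 4, 6.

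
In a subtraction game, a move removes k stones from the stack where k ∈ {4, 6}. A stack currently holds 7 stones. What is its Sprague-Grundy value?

1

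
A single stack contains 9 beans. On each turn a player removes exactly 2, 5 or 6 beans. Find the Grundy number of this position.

Compute g(0), g(1), … for moves {2, 5, 6}:
g(0) = mex{} = 0
g(1) = mex{} = 0
g(2) = mex{0} = 1
g(3) = mex{0} = 1
g(4) = mex{1} = 0
g(5) = mex{0,1} = 2
g(6) = mex{0} = 1
g(7) = mex{0,1,2} = 3
g(8) = mex{1} = 0
g(9) = mex{0,1,3} = 2
So g(9) = 2.

2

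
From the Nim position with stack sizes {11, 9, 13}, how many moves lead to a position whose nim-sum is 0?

Compute the nim-sum pairwise:
11 ⊕ 9 = 2
2 ⊕ 13 = 15
The overall nim-sum is X = 15. A stack of size p has a winning move iff p XOR X < p (reduce it to p XOR X).
  11: 11 XOR 15 = 4 < 11 — winning move (to 4).
  9: 9 XOR 15 = 6 < 9 — winning move (to 6).
  13: 13 XOR 15 = 2 < 13 — winning move (to 2).
That gives 3 winning moves.

3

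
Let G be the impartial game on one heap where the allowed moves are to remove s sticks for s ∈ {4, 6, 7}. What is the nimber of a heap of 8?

Compute g(0), g(1), … for moves {4, 6, 7}:
k:     0  1  2  3  4  5  6  7  8
g(k):  0  0  0  0  1  1  1  1  2
So g(8) = 2.

2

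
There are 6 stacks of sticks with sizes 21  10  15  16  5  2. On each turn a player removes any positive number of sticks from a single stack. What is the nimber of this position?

7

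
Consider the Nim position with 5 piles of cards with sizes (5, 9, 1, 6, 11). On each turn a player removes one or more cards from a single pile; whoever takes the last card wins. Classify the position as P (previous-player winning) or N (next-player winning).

P-position

Write each in binary and XOR column by column:
  0101  (5)
  1001  (9)
  0001  (1)
  0110  (6)
  1011  (11)
  ----
  0000  (0)
The nim-sum is 0, so this is a P-position: the player to move is in a losing position under optimal play.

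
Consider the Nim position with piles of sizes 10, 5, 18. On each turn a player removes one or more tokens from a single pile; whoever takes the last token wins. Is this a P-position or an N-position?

N-position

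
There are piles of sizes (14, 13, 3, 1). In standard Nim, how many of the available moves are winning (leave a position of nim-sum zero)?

3

Nim-sum: 14 ^ 13 ^ 3 ^ 1 = 1.
The overall nim-sum is X = 1. A pile of size p has a winning move iff p XOR X < p (reduce it to p XOR X).
  14: 14 XOR 1 = 15 ≥ 14 — no move.
  13: 13 XOR 1 = 12 < 13 — winning move (to 12).
  3: 3 XOR 1 = 2 < 3 — winning move (to 2).
  1: 1 XOR 1 = 0 < 1 — winning move (to 0).
That gives 3 winning moves.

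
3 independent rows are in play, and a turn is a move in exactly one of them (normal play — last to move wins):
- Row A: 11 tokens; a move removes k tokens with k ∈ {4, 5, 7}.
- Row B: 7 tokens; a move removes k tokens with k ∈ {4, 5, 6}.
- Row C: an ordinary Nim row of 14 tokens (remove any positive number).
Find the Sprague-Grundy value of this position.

15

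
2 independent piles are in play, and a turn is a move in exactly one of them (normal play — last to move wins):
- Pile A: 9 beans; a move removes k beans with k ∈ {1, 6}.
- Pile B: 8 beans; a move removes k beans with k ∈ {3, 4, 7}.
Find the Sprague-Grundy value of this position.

2

For pile A, compute g(0), g(1), … with moves {1, 6}:
k:     0  1  2  3  4  5  6  7  8  9
g(k):  0  1  0  1  0  1  2  0  1  0
So g(9) = 0.
Grundy values for pile B (subtraction set {3, 4, 7}):
g(0) = mex{} = 0
g(1) = mex{} = 0
g(2) = mex{} = 0
g(3) = mex{0} = 1
g(4) = mex{0} = 1
g(5) = mex{0} = 1
g(6) = mex{0,1} = 2
g(7) = mex{0,1} = 2
g(8) = mex{0,1} = 2
So g(8) = 2.
The value of a disjunctive sum is the nim-sum of the parts.
Combined value = 0 ⊕ 2 = 2.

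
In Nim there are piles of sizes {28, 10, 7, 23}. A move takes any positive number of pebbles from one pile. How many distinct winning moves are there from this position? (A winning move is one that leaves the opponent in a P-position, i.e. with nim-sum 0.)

3

In binary:
  11100  (28)
  01010  (10)
  00111  (7)
  10111  (23)
  -----
  00110  (6)
The overall nim-sum is X = 6. A pile of size p has a winning move iff p XOR X < p (reduce it to p XOR X).
  28: 28 XOR 6 = 26 < 28 — winning move (to 26).
  10: 10 XOR 6 = 12 ≥ 10 — no move.
  7: 7 XOR 6 = 1 < 7 — winning move (to 1).
  23: 23 XOR 6 = 17 < 23 — winning move (to 17).
That gives 3 winning moves.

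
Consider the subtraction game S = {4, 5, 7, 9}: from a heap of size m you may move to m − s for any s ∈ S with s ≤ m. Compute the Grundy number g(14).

Compute g(0), g(1), … for moves {4, 5, 7, 9}:
k:     0  1  2  3  4  5  6  7  8  9 10 11 12 13 14
g(k):  0  0  0  0  1  1  1  1  2  2  2  2  3  0  0
So g(14) = 0.

0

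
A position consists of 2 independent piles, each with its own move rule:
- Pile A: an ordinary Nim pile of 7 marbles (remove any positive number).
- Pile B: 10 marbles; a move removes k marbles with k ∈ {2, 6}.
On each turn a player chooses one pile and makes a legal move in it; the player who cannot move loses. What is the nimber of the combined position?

6

Pile A is a plain Nim pile of size 7, so its Grundy value is 7.
Build the Grundy sequence for pile B with g(k) = mex{g(k−s) : s ∈ {2, 6}, s ≤ k}:
g(0) = mex{} = 0
g(1) = mex{} = 0
g(2) = mex{0} = 1
g(3) = mex{0} = 1
g(4) = mex{1} = 0
g(5) = mex{1} = 0
g(6) = mex{0} = 1
g(7) = mex{0} = 1
g(8) = mex{1} = 0
g(9) = mex{1} = 0
g(10) = mex{0} = 1
So g(10) = 1.
The value of a disjunctive sum is the nim-sum of the parts.
Combined value = 7 XOR 1 = 6.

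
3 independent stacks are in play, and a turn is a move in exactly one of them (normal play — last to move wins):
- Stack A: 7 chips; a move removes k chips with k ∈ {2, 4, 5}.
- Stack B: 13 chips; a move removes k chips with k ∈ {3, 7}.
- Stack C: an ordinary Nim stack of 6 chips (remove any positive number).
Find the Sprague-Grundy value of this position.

7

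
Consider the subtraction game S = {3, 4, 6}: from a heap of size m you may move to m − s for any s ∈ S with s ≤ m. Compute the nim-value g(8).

2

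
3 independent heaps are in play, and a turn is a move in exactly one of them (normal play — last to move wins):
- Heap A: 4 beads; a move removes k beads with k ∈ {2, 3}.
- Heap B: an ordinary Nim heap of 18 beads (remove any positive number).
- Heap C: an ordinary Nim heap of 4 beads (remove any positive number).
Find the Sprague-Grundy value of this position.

Grundy values for heap A (subtraction set {2, 3}):
k:     0  1  2  3  4
g(k):  0  0  1  1  2
So g(4) = 2.
Heap B is a plain Nim heap of size 18, so its Grundy value is 18.
Heap C is a plain Nim heap of size 4, so its Grundy value is 4.
The value of a disjunctive sum is the nim-sum of the parts.
Combined value = 2 ⊕ 18 ⊕ 4 = 20.

20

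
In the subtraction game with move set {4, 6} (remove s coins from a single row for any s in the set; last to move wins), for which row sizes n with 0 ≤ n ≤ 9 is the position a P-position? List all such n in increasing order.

Compute g(0), g(1), … for moves {4, 6}:
k:     0  1  2  3  4  5  6  7  8  9
g(k):  0  0  0  0  1  1  1  1  2  2
The P-positions (g = 0) in 0..9 are 0, 1, 2, 3.

0, 1, 2, 3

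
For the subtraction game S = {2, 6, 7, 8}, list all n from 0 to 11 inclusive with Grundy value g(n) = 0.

0, 1, 4, 5

Build the Grundy sequence with g(k) = mex{g(k−s) : s ∈ {2, 6, 7, 8}, s ≤ k}:
k:     0  1  2  3  4  5  6  7  8  9 10 11
g(k):  0  0  1  1  0  0  1  1  2  2  3  3
The P-positions (g = 0) in 0..11 are 0, 1, 4, 5.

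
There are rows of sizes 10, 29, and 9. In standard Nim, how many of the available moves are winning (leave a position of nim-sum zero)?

1

In binary:
  01010  (10)
  11101  (29)
  01001  (9)
  -----
  11110  (30)
The overall nim-sum is X = 30. A row of size p has a winning move iff p XOR X < p (reduce it to p XOR X).
  10: 10 XOR 30 = 20 ≥ 10 — no move.
  29: 29 XOR 30 = 3 < 29 — winning move (to 3).
  9: 9 XOR 30 = 23 ≥ 9 — no move.
That gives 1 winning move.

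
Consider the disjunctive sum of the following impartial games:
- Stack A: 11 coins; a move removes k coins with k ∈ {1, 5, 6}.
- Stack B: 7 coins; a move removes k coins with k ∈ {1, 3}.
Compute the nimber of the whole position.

1

Build the Grundy sequence for stack A with g(k) = mex{g(k−s) : s ∈ {1, 5, 6}, s ≤ k}:
k:     0  1  2  3  4  5  6  7  8  9 10 11
g(k):  0  1  0  1  0  1  2  3  2  3  2  0
So g(11) = 0.
Build the Grundy sequence for stack B with g(k) = mex{g(k−s) : s ∈ {1, 3}, s ≤ k}:
k:     0  1  2  3  4  5  6  7
g(k):  0  1  0  1  0  1  0  1
So g(7) = 1.
The value of a disjunctive sum is the nim-sum of the parts.
Combined value = 0 XOR 1 = 1.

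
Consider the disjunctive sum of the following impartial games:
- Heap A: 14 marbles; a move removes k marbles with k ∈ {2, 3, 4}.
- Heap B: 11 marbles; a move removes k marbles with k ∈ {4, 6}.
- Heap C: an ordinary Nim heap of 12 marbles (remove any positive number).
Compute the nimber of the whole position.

13

Grundy values for heap A (subtraction set {2, 3, 4}):
g(0) = mex{} = 0
g(1) = mex{} = 0
g(2) = mex{0} = 1
g(3) = mex{0} = 1
g(4) = mex{0,1} = 2
g(5) = mex{0,1} = 2
g(6) = mex{1,2} = 0
g(7) = mex{1,2} = 0
g(8) = mex{0,2} = 1
g(9) = mex{0,2} = 1
g(10) = mex{0,1} = 2
g(11) = mex{0,1} = 2
g(12) = mex{1,2} = 0
g(13) = mex{1,2} = 0
g(14) = mex{0,2} = 1
So g(14) = 1.
Grundy values for heap B (subtraction set {4, 6}):
g(0) = mex{} = 0
g(1) = mex{} = 0
g(2) = mex{} = 0
g(3) = mex{} = 0
g(4) = mex{0} = 1
g(5) = mex{0} = 1
g(6) = mex{0} = 1
g(7) = mex{0} = 1
g(8) = mex{0,1} = 2
g(9) = mex{0,1} = 2
g(10) = mex{1} = 0
g(11) = mex{1} = 0
So g(11) = 0.
Heap C is a plain Nim heap of size 12, so its Grundy value is 12.
The value of a disjunctive sum is the nim-sum of the parts.
Combined value = 1 ⊕ 0 ⊕ 12 = 13.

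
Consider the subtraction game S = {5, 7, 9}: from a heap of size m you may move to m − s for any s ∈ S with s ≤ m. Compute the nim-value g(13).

Build the Grundy sequence with g(k) = mex{g(k−s) : s ∈ {5, 7, 9}, s ≤ k}:
k:     0  1  2  3  4  5  6  7  8  9 10 11 12 13
g(k):  0  0  0  0  0  1  1  1  1  1  2  2  2  2
So g(13) = 2.

2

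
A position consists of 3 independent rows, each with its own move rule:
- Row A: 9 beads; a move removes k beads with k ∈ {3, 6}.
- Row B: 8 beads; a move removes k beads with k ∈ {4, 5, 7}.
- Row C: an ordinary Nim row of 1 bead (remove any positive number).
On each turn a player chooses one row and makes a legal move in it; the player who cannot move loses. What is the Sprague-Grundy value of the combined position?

Build the Grundy sequence for row A with g(k) = mex{g(k−s) : s ∈ {3, 6}, s ≤ k}:
k:     0  1  2  3  4  5  6  7  8  9
g(k):  0  0  0  1  1  1  2  2  2  0
So g(9) = 0.
Grundy values for row B (subtraction set {4, 5, 7}):
k:     0  1  2  3  4  5  6  7  8
g(k):  0  0  0  0  1  1  1  1  2
So g(8) = 2.
Row C is a plain Nim row of size 1, so its Grundy value is 1.
The value of a disjunctive sum is the nim-sum of the parts.
Combined value = 0 XOR 2 XOR 1 = 3.

3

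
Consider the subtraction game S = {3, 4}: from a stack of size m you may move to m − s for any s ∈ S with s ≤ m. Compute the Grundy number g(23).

0

Compute g(0), g(1), … for moves {3, 4}:
k:     0  1  2  3  4  5  6  7  8  9 10 11 12 13 14 15 16 17 18 19 20 21 22 23
g(k):  0  0  0  1  1  1  2  0  0  0  1  1  1  2  0  0  0  1  1  1  2  0  0  0
So g(23) = 0.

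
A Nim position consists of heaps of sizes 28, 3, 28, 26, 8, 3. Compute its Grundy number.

18

Compute the nim-sum pairwise:
28 XOR 3 = 31
31 XOR 28 = 3
3 XOR 26 = 25
25 XOR 8 = 17
17 XOR 3 = 18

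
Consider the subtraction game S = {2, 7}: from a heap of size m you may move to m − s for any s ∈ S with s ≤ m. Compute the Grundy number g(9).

0

Grundy values for subtraction set {2, 7}:
g(0) = mex{} = 0
g(1) = mex{} = 0
g(2) = mex{0} = 1
g(3) = mex{0} = 1
g(4) = mex{1} = 0
g(5) = mex{1} = 0
g(6) = mex{0} = 1
g(7) = mex{0} = 1
g(8) = mex{0,1} = 2
g(9) = mex{1} = 0
So g(9) = 0.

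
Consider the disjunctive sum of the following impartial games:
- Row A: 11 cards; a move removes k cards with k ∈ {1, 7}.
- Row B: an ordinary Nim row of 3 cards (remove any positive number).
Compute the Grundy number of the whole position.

Build the Grundy sequence for row A with g(k) = mex{g(k−s) : s ∈ {1, 7}, s ≤ k}:
k:     0  1  2  3  4  5  6  7  8  9 10 11
g(k):  0  1  0  1  0  1  0  1  0  1  0  1
So g(11) = 1.
Row B is a plain Nim row of size 3, so its Grundy value is 3.
By the Sprague-Grundy theorem, the Grundy value of a sum of independent games is the XOR of the component values.
Combined value = 1 ⊕ 3 = 2.

2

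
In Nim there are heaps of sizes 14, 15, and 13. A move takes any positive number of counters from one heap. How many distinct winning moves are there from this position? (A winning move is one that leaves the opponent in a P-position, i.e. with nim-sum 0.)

3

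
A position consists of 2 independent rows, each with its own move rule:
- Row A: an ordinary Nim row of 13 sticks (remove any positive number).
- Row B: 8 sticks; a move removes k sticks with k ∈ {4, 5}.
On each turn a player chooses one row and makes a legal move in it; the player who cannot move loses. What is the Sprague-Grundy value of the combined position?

Row A is a plain Nim row of size 13, so its Grundy value is 13.
Grundy values for row B (subtraction set {4, 5}):
k:     0  1  2  3  4  5  6  7  8
g(k):  0  0  0  0  1  1  1  1  2
So g(8) = 2.
By the Sprague-Grundy theorem, the Grundy value of a sum of independent games is the XOR of the component values.
Combined value = 13 XOR 2 = 15.

15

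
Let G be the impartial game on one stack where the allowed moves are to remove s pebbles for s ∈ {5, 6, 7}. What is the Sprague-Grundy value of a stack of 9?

1

Compute g(0), g(1), … for moves {5, 6, 7}:
k:     0  1  2  3  4  5  6  7  8  9
g(k):  0  0  0  0  0  1  1  1  1  1
So g(9) = 1.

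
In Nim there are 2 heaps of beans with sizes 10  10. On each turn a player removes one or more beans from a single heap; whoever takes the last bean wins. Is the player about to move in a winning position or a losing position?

Losing position

In binary:
  1010  (10)
  1010  (10)
  ----
  0000  (0)
The nim-sum is 0, so this is a P-position: the player to move is in a losing position under optimal play.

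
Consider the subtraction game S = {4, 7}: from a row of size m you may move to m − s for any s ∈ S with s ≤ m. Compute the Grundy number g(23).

Compute g(0), g(1), … for moves {4, 7}:
k:     0  1  2  3  4  5  6  7  8  9 10 11 12 13 14 15 16 17 18 19 20 21 22 23
g(k):  0  0  0  0  1  1  1  1  2  2  2  0  0  0  0  1  1  1  1  2  2  2  0  0
So g(23) = 0.

0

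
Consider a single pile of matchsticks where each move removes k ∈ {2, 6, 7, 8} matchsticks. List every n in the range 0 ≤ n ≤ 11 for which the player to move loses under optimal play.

0, 1, 4, 5

Grundy values for subtraction set {2, 6, 7, 8}:
k:     0  1  2  3  4  5  6  7  8  9 10 11
g(k):  0  0  1  1  0  0  1  1  2  2  3  3
The P-positions (g = 0) in 0..11 are 0, 1, 4, 5.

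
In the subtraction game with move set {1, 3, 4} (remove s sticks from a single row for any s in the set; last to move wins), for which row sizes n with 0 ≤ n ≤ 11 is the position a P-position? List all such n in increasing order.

0, 2, 7, 9

Grundy values for subtraction set {1, 3, 4}:
g(0) = mex{} = 0
g(1) = mex{0} = 1
g(2) = mex{1} = 0
g(3) = mex{0} = 1
g(4) = mex{0,1} = 2
g(5) = mex{0,1,2} = 3
g(6) = mex{0,1,3} = 2
g(7) = mex{1,2} = 0
g(8) = mex{0,2,3} = 1
g(9) = mex{1,2,3} = 0
g(10) = mex{0,2} = 1
g(11) = mex{0,1} = 2
The P-positions (g = 0) in 0..11 are 0, 2, 7, 9.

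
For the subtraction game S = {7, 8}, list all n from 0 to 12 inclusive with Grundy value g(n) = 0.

0, 1, 2, 3, 4, 5, 6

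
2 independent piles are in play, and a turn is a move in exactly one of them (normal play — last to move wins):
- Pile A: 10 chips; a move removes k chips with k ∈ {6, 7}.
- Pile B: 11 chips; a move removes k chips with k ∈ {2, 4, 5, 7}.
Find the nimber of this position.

For pile A, compute g(0), g(1), … with moves {6, 7}:
g(0) = mex{} = 0
g(1) = mex{} = 0
g(2) = mex{} = 0
g(3) = mex{} = 0
g(4) = mex{} = 0
g(5) = mex{} = 0
g(6) = mex{0} = 1
g(7) = mex{0} = 1
g(8) = mex{0} = 1
g(9) = mex{0} = 1
g(10) = mex{0} = 1
So g(10) = 1.
For pile B, compute g(0), g(1), … with moves {2, 4, 5, 7}:
k:     0  1  2  3  4  5  6  7  8  9 10 11
g(k):  0  0  1  1  2  2  3  3  4  0  0  1
So g(11) = 1.
The value of a disjunctive sum is the nim-sum of the parts.
Combined value = 1 ⊕ 1 = 0.

0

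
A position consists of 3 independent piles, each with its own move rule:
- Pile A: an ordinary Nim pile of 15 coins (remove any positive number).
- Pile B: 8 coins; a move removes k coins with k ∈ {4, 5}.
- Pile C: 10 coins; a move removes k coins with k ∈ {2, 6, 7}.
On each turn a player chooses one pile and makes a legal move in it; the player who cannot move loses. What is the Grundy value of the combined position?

14

Pile A is a plain Nim pile of size 15, so its Grundy value is 15.
Build the Grundy sequence for pile B with g(k) = mex{g(k−s) : s ∈ {4, 5}, s ≤ k}:
g(0) = mex{} = 0
g(1) = mex{} = 0
g(2) = mex{} = 0
g(3) = mex{} = 0
g(4) = mex{0} = 1
g(5) = mex{0} = 1
g(6) = mex{0} = 1
g(7) = mex{0} = 1
g(8) = mex{0,1} = 2
So g(8) = 2.
Build the Grundy sequence for pile C with g(k) = mex{g(k−s) : s ∈ {2, 6, 7}, s ≤ k}:
g(0) = mex{} = 0
g(1) = mex{} = 0
g(2) = mex{0} = 1
g(3) = mex{0} = 1
g(4) = mex{1} = 0
g(5) = mex{1} = 0
g(6) = mex{0} = 1
g(7) = mex{0} = 1
g(8) = mex{0,1} = 2
g(9) = mex{1} = 0
g(10) = mex{0,1,2} = 3
So g(10) = 3.
By the Sprague-Grundy theorem, the Grundy value of a sum of independent games is the XOR of the component values.
Combined value = 15 XOR 2 XOR 3 = 14.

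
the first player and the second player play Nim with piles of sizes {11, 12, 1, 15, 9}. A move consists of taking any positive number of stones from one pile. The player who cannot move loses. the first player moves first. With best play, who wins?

the second player wins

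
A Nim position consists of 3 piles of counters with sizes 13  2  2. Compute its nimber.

Compute the nim-sum pairwise:
13 ^ 2 = 15
15 ^ 2 = 13

13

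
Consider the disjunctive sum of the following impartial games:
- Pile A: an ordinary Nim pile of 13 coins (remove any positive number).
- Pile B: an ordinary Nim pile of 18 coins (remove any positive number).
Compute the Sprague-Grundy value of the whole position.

31

Pile A is a plain Nim pile of size 13, so its Grundy value is 13.
Pile B is a plain Nim pile of size 18, so its Grundy value is 18.
By the Sprague-Grundy theorem, the Grundy value of a sum of independent games is the XOR of the component values.
Combined value = 13 ⊕ 18 = 31.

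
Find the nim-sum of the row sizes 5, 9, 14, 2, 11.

11

Compute the nim-sum pairwise:
5 XOR 9 = 12
12 XOR 14 = 2
2 XOR 2 = 0
0 XOR 11 = 11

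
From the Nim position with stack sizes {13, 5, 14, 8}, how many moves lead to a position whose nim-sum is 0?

Bitwise XOR of the heap sizes:
  1101  (13)
  0101  (5)
  1110  (14)
  1000  (8)
  ----
  1110  (14)
The overall nim-sum is X = 14. A stack of size p has a winning move iff p XOR X < p (reduce it to p XOR X).
  13: 13 XOR 14 = 3 < 13 — winning move (to 3).
  5: 5 XOR 14 = 11 ≥ 5 — no move.
  14: 14 XOR 14 = 0 < 14 — winning move (to 0).
  8: 8 XOR 14 = 6 < 8 — winning move (to 6).
That gives 3 winning moves.

3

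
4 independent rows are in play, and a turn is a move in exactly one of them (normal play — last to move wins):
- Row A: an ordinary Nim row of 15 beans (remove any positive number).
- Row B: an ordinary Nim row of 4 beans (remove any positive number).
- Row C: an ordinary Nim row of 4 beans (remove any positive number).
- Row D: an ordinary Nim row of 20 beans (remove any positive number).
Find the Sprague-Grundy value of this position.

27

Row A is a plain Nim row of size 15, so its Grundy value is 15.
Row B is a plain Nim row of size 4, so its Grundy value is 4.
Row C is a plain Nim row of size 4, so its Grundy value is 4.
Row D is a plain Nim row of size 20, so its Grundy value is 20.
The value of a disjunctive sum is the nim-sum of the parts.
Combined value = 15 XOR 4 XOR 4 XOR 20 = 27.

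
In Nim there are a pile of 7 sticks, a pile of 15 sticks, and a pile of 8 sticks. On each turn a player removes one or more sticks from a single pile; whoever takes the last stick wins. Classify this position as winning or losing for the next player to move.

Losing position

Compute the nim-sum pairwise:
7 ^ 15 = 8
8 ^ 8 = 0
The nim-sum is 0, so this is a P-position: the player to move is in a losing position under optimal play.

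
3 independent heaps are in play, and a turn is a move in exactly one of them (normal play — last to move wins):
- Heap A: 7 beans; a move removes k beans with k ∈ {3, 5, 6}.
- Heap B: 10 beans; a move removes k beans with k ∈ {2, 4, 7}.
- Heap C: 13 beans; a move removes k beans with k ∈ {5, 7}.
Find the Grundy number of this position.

0

For heap A, compute g(0), g(1), … with moves {3, 5, 6}:
g(0) = mex{} = 0
g(1) = mex{} = 0
g(2) = mex{} = 0
g(3) = mex{0} = 1
g(4) = mex{0} = 1
g(5) = mex{0} = 1
g(6) = mex{0,1} = 2
g(7) = mex{0,1} = 2
So g(7) = 2.
Grundy values for heap B (subtraction set {2, 4, 7}):
g(0) = mex{} = 0
g(1) = mex{} = 0
g(2) = mex{0} = 1
g(3) = mex{0} = 1
g(4) = mex{0,1} = 2
g(5) = mex{0,1} = 2
g(6) = mex{1,2} = 0
g(7) = mex{0,1,2} = 3
g(8) = mex{0,2} = 1
g(9) = mex{1,2,3} = 0
g(10) = mex{0,1} = 2
So g(10) = 2.
For heap C, compute g(0), g(1), … with moves {5, 7}:
g(0) = mex{} = 0
g(1) = mex{} = 0
g(2) = mex{} = 0
g(3) = mex{} = 0
g(4) = mex{} = 0
g(5) = mex{0} = 1
g(6) = mex{0} = 1
g(7) = mex{0} = 1
g(8) = mex{0} = 1
g(9) = mex{0} = 1
g(10) = mex{0,1} = 2
g(11) = mex{0,1} = 2
g(12) = mex{1} = 0
g(13) = mex{1} = 0
So g(13) = 0.
By the Sprague-Grundy theorem, the Grundy value of a sum of independent games is the XOR of the component values.
Combined value = 2 XOR 2 XOR 0 = 0.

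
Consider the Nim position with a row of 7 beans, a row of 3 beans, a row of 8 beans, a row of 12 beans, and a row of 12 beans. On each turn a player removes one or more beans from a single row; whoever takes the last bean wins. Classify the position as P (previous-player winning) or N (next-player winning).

N-position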